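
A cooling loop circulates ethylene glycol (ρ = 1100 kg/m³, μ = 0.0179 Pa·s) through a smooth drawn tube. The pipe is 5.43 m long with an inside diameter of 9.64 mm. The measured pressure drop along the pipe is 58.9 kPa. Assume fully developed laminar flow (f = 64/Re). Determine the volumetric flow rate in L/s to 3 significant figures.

Q ≈ 0.128 L/s

For laminar flow, f = 64/Re with Re = ρVD/μ, so Darcy-Weisbach reduces to ΔP = 32μLV/D². Solving for V: V = ΔP·D²/(32μL) = 5.89e+04·(0.00964)²/(32·0.0179·5.43) = 1.76 m/s.
Check: Re = ρVD/μ = 1100·1.76·0.00964/0.0179 = 1043 < 2300, so the laminar assumption holds.
Q = V·A = 1.76·(π/4·0.00964²) = 0.0001284 m³/s = 0.128 L/s.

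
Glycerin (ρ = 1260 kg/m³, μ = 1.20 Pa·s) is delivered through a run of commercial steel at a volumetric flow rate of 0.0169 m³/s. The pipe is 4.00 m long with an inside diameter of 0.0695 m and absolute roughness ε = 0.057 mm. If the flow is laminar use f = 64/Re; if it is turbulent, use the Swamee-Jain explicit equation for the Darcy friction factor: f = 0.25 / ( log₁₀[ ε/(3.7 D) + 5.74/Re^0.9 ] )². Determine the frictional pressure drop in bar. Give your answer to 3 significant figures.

ΔP ≈ 1.42 bar

Cross-sectional area A = πD²/4 = π(0.0695)²/4 = 0.003794 m²; mean velocity V = Q/A = 0.0169/0.003794 = 4.455 m/s.
Reynolds number Re = ρVD/μ = 1260 · 4.455 · 0.0695 / 1.2 = 325.1.
Re < 2300 → laminar flow, so f = 64/Re = 64/325.1 = 0.1969 (the turbulent correlation is not needed).
Darcy-Weisbach: ΔP = f(L/D)(ρV²/2) = 0.1969·(4/0.0695)·(1260·4.455²/2) = 0.1969·57.55·1.25e+04 = 1.417e+05 Pa.
ΔP = 1.417e+05 Pa = 1.42 bar.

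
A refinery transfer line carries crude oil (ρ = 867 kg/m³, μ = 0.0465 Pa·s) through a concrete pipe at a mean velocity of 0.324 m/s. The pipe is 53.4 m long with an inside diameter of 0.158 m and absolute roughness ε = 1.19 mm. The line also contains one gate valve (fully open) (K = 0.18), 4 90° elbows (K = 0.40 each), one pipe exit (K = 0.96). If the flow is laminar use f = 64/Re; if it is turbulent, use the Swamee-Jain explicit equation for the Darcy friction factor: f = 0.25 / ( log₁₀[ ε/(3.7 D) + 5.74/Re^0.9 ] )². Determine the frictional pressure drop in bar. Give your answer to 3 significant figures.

Reynolds number Re = ρVD/μ = 867 · 0.324 · 0.158 / 0.0465 = 954.5.
Re < 2300 → laminar flow, so f = 64/Re = 64/954.5 = 0.06705 (the turbulent correlation is not needed).
Total minor-loss coefficient ΣK = 1·0.18 + 4·0.4 + 1·0.96 = 2.74.
ΔP = [f·L/D + ΣK]·(ρV²/2) = [0.06705·53.4/0.158 + 2.74]·(867·0.324²/2) = [22.66 + 2.74]·45.51 = 1156 Pa.
ΔP = 1156 Pa = 0.0116 bar.

ΔP ≈ 0.0116 bar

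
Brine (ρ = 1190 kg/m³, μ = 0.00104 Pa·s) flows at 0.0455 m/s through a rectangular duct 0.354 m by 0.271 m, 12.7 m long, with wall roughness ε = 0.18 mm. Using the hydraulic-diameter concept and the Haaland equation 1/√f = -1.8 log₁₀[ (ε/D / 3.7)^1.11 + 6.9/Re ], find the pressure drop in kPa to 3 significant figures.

ΔP ≈ 0.00144 kPa

Hydraulic diameter D_h = 4A/P = 4·(0.354·0.271)/(2·(0.354+0.271)) = 0.3837/1.25 = 0.307 m.
Re = ρVD_h/μ = 1190·0.0455·0.307/0.00104 = 1.598e+04.
ε/D_h = 0.00018/0.307 = 0.000586; Haaland gives 1/√f = -1.8 log₁₀[6.05e-05+0.000432] = 5.954, so f = 0.02821.
ΔP = f(L/D_h)(ρV²/2) = 0.02821·12.7/0.307·1.232 = 1.437 Pa.
ΔP = 0.00144 kPa.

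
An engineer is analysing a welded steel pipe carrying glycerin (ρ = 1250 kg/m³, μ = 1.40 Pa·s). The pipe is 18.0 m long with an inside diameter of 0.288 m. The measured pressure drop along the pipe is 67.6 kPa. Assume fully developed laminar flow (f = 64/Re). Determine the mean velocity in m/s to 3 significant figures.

For laminar flow, f = 64/Re with Re = ρVD/μ, so Darcy-Weisbach reduces to ΔP = 32μLV/D². Solving for V: V = ΔP·D²/(32μL) = 6.76e+04·(0.288)²/(32·1.4·18) = 6.953 m/s.
Check: Re = ρVD/μ = 1250·6.953·0.288/1.4 = 1788 < 2300, so the laminar assumption holds.

V ≈ 6.95 m/s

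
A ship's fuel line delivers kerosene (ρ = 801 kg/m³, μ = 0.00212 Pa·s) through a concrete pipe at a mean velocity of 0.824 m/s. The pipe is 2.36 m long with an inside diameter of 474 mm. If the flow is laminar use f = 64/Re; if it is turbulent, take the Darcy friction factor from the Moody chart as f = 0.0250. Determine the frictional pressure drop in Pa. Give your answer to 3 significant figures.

ΔP ≈ 33.8 Pa

Reynolds number Re = ρVD/μ = 801 · 0.824 · 0.474 / 0.00212 = 1.476e+05.
Re > 4000 → turbulent; use the Moody-chart value f = 0.0250.
Darcy-Weisbach: ΔP = f(L/D)(ρV²/2) = 0.025·(2.36/0.474)·(801·0.824²/2) = 0.025·4.979·271.9 = 33.85 Pa.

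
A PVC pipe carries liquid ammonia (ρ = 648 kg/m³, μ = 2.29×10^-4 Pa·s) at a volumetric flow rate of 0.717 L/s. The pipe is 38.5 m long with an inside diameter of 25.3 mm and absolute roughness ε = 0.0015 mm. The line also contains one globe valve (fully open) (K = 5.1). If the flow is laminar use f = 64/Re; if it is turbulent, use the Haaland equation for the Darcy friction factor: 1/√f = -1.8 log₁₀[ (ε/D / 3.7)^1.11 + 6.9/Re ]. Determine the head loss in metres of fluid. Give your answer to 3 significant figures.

h_f ≈ 3.37 m

Q = 0.717 L/s = 0.717/1000 = 0.000717 m³/s.
Cross-sectional area A = πD²/4 = π(0.0253)²/4 = 0.0005027 m²; mean velocity V = Q/A = 0.000717/0.0005027 = 1.426 m/s.
Reynolds number Re = ρVD/μ = 648 · 1.426 · 0.0253 / 0.000229 = 1.021e+05.
Re > 4000 → turbulent. Relative roughness ε/D = 1.5e-06/0.0253 = 5.93e-05. Haaland: 1/√f = -1.8 log₁₀[(5.93e-05/3.7)^1.11 + 6.9/1.021e+05] = -1.8 log₁₀[4.76e-06 + 6.76e-05] = 7.453, so f = 0.018.
Total minor-loss coefficient ΣK = 1·5.1 = 5.1.
ΔP = [f·L/D + ΣK]·(ρV²/2) = [0.018·38.5/0.0253 + 5.1]·(648·1.426²/2) = [27.39 + 5.1]·659.1 = 2.142e+04 Pa.
Head loss h_f = ΔP/(ρg) = 2.142e+04/(648·9.81) = 3.37 m.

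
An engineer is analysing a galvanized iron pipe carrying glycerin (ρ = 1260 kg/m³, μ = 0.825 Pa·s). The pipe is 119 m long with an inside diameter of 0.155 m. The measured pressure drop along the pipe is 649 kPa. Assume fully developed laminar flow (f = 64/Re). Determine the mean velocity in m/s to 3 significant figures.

V ≈ 4.96 m/s

For laminar flow, f = 64/Re with Re = ρVD/μ, so Darcy-Weisbach reduces to ΔP = 32μLV/D². Solving for V: V = ΔP·D²/(32μL) = 6.49e+05·(0.155)²/(32·0.825·119) = 4.963 m/s.
Check: Re = ρVD/μ = 1260·4.963·0.155/0.825 = 1175 < 2300, so the laminar assumption holds.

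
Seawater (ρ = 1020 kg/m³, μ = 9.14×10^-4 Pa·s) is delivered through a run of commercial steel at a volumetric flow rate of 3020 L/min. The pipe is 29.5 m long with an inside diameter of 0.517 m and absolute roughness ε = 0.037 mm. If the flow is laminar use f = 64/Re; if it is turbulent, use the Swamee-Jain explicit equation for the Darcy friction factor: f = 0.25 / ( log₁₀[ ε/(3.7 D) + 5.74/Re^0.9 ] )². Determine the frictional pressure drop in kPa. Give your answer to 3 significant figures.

ΔP ≈ 0.0288 kPa

Q = 3020 L/min = 3020/60000 = 0.05033 m³/s.
Cross-sectional area A = πD²/4 = π(0.517)²/4 = 0.2099 m²; mean velocity V = Q/A = 0.05033/0.2099 = 0.2398 m/s.
Reynolds number Re = ρVD/μ = 1020 · 0.2398 · 0.517 / 0.000914 = 1.383e+05.
Re > 4000 → turbulent. Relative roughness ε/D = 3.7e-05/0.517 = 7.16e-05. Swamee-Jain: f = 0.25/(log₁₀[7.16e-05/3.7 + 5.74/1.383e+05^0.9])² = 0.25/(log₁₀[1.93e-05 + 0.000136])² = 0.25/(-3.81)² = 0.01722.
Darcy-Weisbach: ΔP = f(L/D)(ρV²/2) = 0.01722·(29.5/0.517)·(1020·0.2398²/2) = 0.01722·57.06·29.32 = 28.81 Pa.
ΔP = 28.81 Pa = 0.0288 kPa.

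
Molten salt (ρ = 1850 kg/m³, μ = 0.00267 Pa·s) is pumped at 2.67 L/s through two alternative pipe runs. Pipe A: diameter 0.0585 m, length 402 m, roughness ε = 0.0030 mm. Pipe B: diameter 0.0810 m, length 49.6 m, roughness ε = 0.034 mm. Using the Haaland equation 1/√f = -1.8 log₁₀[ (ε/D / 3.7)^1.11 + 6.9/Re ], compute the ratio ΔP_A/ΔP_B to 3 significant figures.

ΔP_A/ΔP_B ≈ 36.9

Pipe A: V = Q/A = 0.00267/0.002688 = 0.9934 m/s; Re = 4.026e+04; ε/D = 5.13e-05; Haaland → f = 0.02188; ΔP_A = f(L/D)(ρV²/2) = 1.372e+05 Pa.
Pipe B: V = Q/A = 0.00267/0.005153 = 0.5181 m/s; Re = 2.908e+04; ε/D = 0.00042; Haaland → f = 0.02443; ΔP_B = f(L/D)(ρV²/2) = 3715 Pa.
ΔP_A/ΔP_B = 1.372e+05/3715 = 36.9.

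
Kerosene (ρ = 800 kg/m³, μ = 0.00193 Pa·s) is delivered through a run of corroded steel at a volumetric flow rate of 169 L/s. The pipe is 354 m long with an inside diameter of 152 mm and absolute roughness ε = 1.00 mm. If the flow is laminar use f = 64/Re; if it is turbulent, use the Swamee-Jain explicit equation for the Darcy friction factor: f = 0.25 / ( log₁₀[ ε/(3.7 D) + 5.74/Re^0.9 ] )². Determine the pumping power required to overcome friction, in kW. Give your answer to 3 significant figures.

Q = 169 L/s = 169/1000 = 0.169 m³/s.
Cross-sectional area A = πD²/4 = π(0.152)²/4 = 0.01815 m²; mean velocity V = Q/A = 0.169/0.01815 = 9.313 m/s.
Reynolds number Re = ρVD/μ = 800 · 9.313 · 0.152 / 0.00193 = 5.868e+05.
Re > 4000 → turbulent. Relative roughness ε/D = 0.001/0.152 = 0.00658. Swamee-Jain: f = 0.25/(log₁₀[0.00658/3.7 + 5.74/5.868e+05^0.9])² = 0.25/(log₁₀[0.00178 + 3.69e-05])² = 0.25/(-2.741)² = 0.03327.
Darcy-Weisbach: ΔP = f(L/D)(ρV²/2) = 0.03327·(354/0.152)·(800·9.313²/2) = 0.03327·2329·3.47e+04 = 2.689e+06 Pa.
Pumping power P = QΔP = 0.169·2.689e+06 = 454400 W = 454 kW.

P ≈ 454 kW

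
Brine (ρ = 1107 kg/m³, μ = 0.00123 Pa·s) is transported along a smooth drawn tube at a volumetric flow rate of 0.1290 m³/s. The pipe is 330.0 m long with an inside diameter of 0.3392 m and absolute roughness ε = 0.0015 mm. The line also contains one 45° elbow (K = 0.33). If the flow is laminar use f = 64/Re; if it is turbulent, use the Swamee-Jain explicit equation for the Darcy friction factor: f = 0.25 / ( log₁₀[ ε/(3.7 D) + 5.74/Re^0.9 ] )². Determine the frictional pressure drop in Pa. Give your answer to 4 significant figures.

Cross-sectional area A = πD²/4 = π(0.3392)²/4 = 0.09037 m²; mean velocity V = Q/A = 0.129/0.09037 = 1.428 m/s.
Reynolds number Re = ρVD/μ = 1107 · 1.428 · 0.3392 / 0.00123 = 4.358e+05.
Re > 4000 → turbulent. Relative roughness ε/D = 1.5e-06/0.3392 = 4.42e-06. Swamee-Jain: f = 0.25/(log₁₀[4.42e-06/3.7 + 5.74/4.358e+05^0.9])² = 0.25/(log₁₀[1.2e-06 + 4.83e-05])² = 0.25/(-4.306)² = 0.01348.
Total minor-loss coefficient ΣK = 1·0.33 = 0.33.
ΔP = [f·L/D + ΣK]·(ρV²/2) = [0.01348·330/0.3392 + 0.33]·(1107·1.428²/2) = [13.12 + 0.33]·1128 = 1.517e+04 Pa.

ΔP ≈ 15170 Pa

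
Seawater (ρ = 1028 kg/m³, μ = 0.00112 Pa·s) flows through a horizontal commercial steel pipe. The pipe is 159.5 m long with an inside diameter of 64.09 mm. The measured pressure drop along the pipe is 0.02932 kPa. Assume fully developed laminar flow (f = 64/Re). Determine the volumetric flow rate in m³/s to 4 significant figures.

Q ≈ 6.797×10^-5 m³/s

For laminar flow, f = 64/Re with Re = ρVD/μ, so Darcy-Weisbach reduces to ΔP = 32μLV/D². Solving for V: V = ΔP·D²/(32μL) = 29.32·(0.06409)²/(32·0.00112·159.5) = 0.02107 m/s.
Check: Re = ρVD/μ = 1028·0.02107·0.06409/0.00112 = 1239 < 2300, so the laminar assumption holds.
Q = V·A = 0.02107·(π/4·0.06409²) = 6.797e-05 m³/s = 6.797×10^-5 m³/s.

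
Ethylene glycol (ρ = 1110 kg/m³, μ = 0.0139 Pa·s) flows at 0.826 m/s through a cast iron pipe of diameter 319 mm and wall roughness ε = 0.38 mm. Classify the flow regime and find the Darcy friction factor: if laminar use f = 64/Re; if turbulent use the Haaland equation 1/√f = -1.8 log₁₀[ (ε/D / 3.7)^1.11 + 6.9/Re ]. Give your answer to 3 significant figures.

Re = ρVD/μ = 1110·0.826·0.319/0.0139 = 2.104e+04.
Re > 4000 → turbulent. ε/D = 0.00038/0.319 = 0.00119; Haaland: 1/√f = -1.8 log₁₀[0.000133 + 0.000328] = 6.006, so f = 0.02773.

f ≈ 0.0277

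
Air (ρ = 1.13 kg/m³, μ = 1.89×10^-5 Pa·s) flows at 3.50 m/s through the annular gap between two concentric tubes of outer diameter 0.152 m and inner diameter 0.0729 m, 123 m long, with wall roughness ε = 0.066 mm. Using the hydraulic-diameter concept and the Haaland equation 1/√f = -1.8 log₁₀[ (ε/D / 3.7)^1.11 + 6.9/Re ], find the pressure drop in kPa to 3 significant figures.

Hydraulic diameter D_h = 4A/P = D_o - D_i = 0.152 - 0.0729 = 0.0791 m.
Re = ρVD_h/μ = 1.13·3.5·0.0791/1.89e-05 = 1.655e+04.
ε/D_h = 6.6e-05/0.0791 = 0.000834; Haaland gives 1/√f = -1.8 log₁₀[8.95e-05+0.000417] = 5.932, so f = 0.02842.
ΔP = f(L/D_h)(ρV²/2) = 0.02842·123/0.0791·6.921 = 305.9 Pa.
ΔP = 0.306 kPa.

ΔP ≈ 0.306 kPa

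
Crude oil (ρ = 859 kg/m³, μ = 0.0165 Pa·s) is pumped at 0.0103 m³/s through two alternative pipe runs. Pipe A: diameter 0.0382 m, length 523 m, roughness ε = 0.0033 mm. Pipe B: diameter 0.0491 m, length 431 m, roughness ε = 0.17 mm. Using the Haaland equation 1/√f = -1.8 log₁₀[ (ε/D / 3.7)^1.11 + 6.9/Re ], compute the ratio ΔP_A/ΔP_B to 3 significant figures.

ΔP_A/ΔP_B ≈ 3.37

Pipe A: V = Q/A = 0.0103/0.001146 = 8.987 m/s; Re = 1.787e+04; ε/D = 8.64e-05; Haaland → f = 0.02662; ΔP_A = f(L/D)(ρV²/2) = 1.264e+07 Pa.
Pipe B: V = Q/A = 0.0103/0.001893 = 5.44 m/s; Re = 1.391e+04; ε/D = 0.00346; Haaland → f = 0.03359; ΔP_B = f(L/D)(ρV²/2) = 3.748e+06 Pa.
ΔP_A/ΔP_B = 1.264e+07/3.748e+06 = 3.37.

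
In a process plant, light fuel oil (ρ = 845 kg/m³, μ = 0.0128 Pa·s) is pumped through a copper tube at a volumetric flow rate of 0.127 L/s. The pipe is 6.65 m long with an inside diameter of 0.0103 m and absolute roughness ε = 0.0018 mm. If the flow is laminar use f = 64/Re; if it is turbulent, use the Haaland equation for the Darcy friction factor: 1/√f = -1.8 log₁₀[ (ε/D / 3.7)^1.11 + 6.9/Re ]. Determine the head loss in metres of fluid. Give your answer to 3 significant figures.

h_f ≈ 4.72 m

Q = 0.127 L/s = 0.127/1000 = 0.000127 m³/s.
Cross-sectional area A = πD²/4 = π(0.0103)²/4 = 8.332e-05 m²; mean velocity V = Q/A = 0.000127/8.332e-05 = 1.524 m/s.
Reynolds number Re = ρVD/μ = 845 · 1.524 · 0.0103 / 0.0128 = 1036.
Re < 2300 → laminar flow, so f = 64/Re = 64/1036 = 0.06175 (the turbulent correlation is not needed).
Darcy-Weisbach: ΔP = f(L/D)(ρV²/2) = 0.06175·(6.65/0.0103)·(845·1.524²/2) = 0.06175·645.6·981.5 = 3.913e+04 Pa.
Head loss h_f = ΔP/(ρg) = 3.913e+04/(845·9.81) = 4.72 m.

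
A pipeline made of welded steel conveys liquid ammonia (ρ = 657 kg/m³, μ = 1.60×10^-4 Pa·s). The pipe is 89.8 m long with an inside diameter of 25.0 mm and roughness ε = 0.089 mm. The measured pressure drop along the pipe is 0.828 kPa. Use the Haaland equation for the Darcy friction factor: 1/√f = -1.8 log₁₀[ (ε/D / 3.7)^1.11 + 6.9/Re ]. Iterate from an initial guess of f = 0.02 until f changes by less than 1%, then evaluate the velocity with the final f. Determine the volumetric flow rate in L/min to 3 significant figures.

Q ≈ 4.27 L/min

Rearranging Darcy-Weisbach: V = √(2·ΔP·D/(f·L·ρ)). With ε/D = 8.9e-05/0.025 = 0.00356, iterate starting from f = 0.02:
  f = 0.02 → V = √(2·828·0.025/(0.02·89.8·657)) = 0.1873 m/s; Re = ρVD/μ = 1.923e+04; f → 0.03226
  f = 0.03226 → V = 0.1475 m/s; Re = 1.514e+04; f → 0.03331
  f = 0.03331 → V = 0.1451 m/s; Re = 1.49e+04; f → 0.03339
Converged (Δf/f < 1%). With the final f = 0.03339: V = √(2·828·0.025/(0.03339·89.8·657)) = 0.145 m/s.
Q = V·A = 0.145·(π/4·0.025²) = 7.116e-05 m³/s = 4.27 L/min.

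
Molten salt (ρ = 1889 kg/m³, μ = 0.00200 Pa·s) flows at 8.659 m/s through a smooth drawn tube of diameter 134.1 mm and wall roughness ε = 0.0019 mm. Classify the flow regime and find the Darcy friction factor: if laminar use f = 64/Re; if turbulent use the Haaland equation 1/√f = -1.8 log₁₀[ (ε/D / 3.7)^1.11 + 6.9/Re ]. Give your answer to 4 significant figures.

f ≈ 0.01169

Re = ρVD/μ = 1889·8.659·0.1341/0.002 = 1.097e+06.
Re > 4000 → turbulent. ε/D = 1.9e-06/0.1341 = 1.42e-05; Haaland: 1/√f = -1.8 log₁₀[9.71e-07 + 6.29e-06] = 9.25, so f = 0.01169.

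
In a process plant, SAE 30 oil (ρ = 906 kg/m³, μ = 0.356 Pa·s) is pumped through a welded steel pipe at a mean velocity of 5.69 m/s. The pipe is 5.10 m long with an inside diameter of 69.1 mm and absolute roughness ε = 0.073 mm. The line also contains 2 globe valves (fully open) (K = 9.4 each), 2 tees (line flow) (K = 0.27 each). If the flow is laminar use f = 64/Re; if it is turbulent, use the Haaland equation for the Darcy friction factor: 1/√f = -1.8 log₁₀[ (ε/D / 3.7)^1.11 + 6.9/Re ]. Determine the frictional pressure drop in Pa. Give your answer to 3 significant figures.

ΔP ≈ 353000 Pa

Reynolds number Re = ρVD/μ = 906 · 5.69 · 0.0691 / 0.356 = 1001.
Re < 2300 → laminar flow, so f = 64/Re = 64/1001 = 0.06396 (the turbulent correlation is not needed).
Total minor-loss coefficient ΣK = 2·9.4 + 2·0.27 = 19.3.
ΔP = [f·L/D + ΣK]·(ρV²/2) = [0.06396·5.1/0.0691 + 19.3]·(906·5.69²/2) = [4.721 + 19.3]·1.467e+04 = 3.529e+05 Pa.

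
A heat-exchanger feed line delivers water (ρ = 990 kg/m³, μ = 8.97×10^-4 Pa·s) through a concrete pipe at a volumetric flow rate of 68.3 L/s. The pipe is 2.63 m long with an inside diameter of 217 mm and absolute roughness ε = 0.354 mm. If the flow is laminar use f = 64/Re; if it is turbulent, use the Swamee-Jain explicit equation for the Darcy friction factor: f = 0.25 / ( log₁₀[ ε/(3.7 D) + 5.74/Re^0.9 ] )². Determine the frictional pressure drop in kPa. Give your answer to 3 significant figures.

ΔP ≈ 0.467 kPa

Q = 68.3 L/s = 68.3/1000 = 0.0683 m³/s.
Cross-sectional area A = πD²/4 = π(0.217)²/4 = 0.03698 m²; mean velocity V = Q/A = 0.0683/0.03698 = 1.847 m/s.
Reynolds number Re = ρVD/μ = 990 · 1.847 · 0.217 / 0.000897 = 4.423e+05.
Re > 4000 → turbulent. Relative roughness ε/D = 0.000354/0.217 = 0.00163. Swamee-Jain: f = 0.25/(log₁₀[0.00163/3.7 + 5.74/4.423e+05^0.9])² = 0.25/(log₁₀[0.000441 + 4.76e-05])² = 0.25/(-3.311)² = 0.0228.
Darcy-Weisbach: ΔP = f(L/D)(ρV²/2) = 0.0228·(2.63/0.217)·(990·1.847²/2) = 0.0228·12.12·1688 = 466.6 Pa.
ΔP = 466.6 Pa = 0.467 kPa.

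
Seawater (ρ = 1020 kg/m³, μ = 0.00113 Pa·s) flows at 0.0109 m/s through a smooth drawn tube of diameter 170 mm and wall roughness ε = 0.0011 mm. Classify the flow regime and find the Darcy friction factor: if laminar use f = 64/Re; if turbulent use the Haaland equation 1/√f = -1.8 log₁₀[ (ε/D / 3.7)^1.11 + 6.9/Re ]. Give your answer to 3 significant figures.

Re = ρVD/μ = 1020·0.0109·0.17/0.00113 = 1673.
Re < 2300 → laminar, so f = 64/Re = 0.03826 (roughness is irrelevant in laminar flow).

f ≈ 0.0383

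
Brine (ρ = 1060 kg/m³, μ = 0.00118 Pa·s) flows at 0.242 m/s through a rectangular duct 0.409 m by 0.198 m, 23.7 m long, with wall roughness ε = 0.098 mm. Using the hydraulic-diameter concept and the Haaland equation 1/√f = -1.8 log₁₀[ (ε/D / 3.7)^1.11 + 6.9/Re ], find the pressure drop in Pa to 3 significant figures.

ΔP ≈ 58.6 Pa

Hydraulic diameter D_h = 4A/P = 4·(0.409·0.198)/(2·(0.409+0.198)) = 0.3239/1.214 = 0.2668 m.
Re = ρVD_h/μ = 1060·0.242·0.2668/0.00118 = 5.801e+04.
ε/D_h = 9.8e-05/0.2668 = 0.000367; Haaland gives 1/√f = -1.8 log₁₀[3.6e-05+0.000119] = 6.858, so f = 0.02126.
ΔP = f(L/D_h)(ρV²/2) = 0.02126·23.7/0.2668·31.04 = 58.63 Pa.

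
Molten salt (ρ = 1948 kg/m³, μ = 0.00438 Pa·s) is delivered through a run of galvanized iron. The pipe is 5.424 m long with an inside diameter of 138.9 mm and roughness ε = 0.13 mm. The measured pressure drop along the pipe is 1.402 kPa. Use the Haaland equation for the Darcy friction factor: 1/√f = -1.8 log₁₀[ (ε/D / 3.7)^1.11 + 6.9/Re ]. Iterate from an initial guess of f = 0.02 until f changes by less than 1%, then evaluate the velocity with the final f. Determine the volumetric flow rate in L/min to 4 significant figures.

Rearranging Darcy-Weisbach: V = √(2·ΔP·D/(f·L·ρ)). With ε/D = 0.00013/0.1389 = 0.000936, iterate starting from f = 0.02:
  f = 0.02 → V = √(2·1402·0.1389/(0.02·5.424·1948)) = 1.358 m/s; Re = ρVD/μ = 8.387e+04; f → 0.02212
  f = 0.02212 → V = 1.291 m/s; Re = 7.974e+04; f → 0.02224
Converged (Δf/f < 1%). With the final f = 0.02224: V = √(2·1402·0.1389/(0.02224·5.424·1948)) = 1.287 m/s.
Q = V·A = 1.287·(π/4·0.1389²) = 0.01951 m³/s = 1170 L/min.

Q ≈ 1170 L/min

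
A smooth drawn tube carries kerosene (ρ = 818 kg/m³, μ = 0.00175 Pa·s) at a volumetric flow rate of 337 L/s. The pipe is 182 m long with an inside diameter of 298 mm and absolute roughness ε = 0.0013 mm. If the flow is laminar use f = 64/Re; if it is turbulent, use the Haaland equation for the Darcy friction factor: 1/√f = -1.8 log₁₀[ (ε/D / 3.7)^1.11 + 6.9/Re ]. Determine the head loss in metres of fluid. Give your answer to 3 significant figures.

h_f ≈ 9.05 m

Q = 337 L/s = 337/1000 = 0.337 m³/s.
Cross-sectional area A = πD²/4 = π(0.298)²/4 = 0.06975 m²; mean velocity V = Q/A = 0.337/0.06975 = 4.832 m/s.
Reynolds number Re = ρVD/μ = 818 · 4.832 · 0.298 / 0.00175 = 6.73e+05.
Re > 4000 → turbulent. Relative roughness ε/D = 1.3e-06/0.298 = 4.36e-06. Haaland: 1/√f = -1.8 log₁₀[(4.36e-06/3.7)^1.11 + 6.9/6.73e+05] = -1.8 log₁₀[2.63e-07 + 1.03e-05] = 8.961, so f = 0.01245.
Darcy-Weisbach: ΔP = f(L/D)(ρV²/2) = 0.01245·(182/0.298)·(818·4.832²/2) = 0.01245·610.7·9549 = 7.263e+04 Pa.
Head loss h_f = ΔP/(ρg) = 7.263e+04/(818·9.81) = 9.05 m.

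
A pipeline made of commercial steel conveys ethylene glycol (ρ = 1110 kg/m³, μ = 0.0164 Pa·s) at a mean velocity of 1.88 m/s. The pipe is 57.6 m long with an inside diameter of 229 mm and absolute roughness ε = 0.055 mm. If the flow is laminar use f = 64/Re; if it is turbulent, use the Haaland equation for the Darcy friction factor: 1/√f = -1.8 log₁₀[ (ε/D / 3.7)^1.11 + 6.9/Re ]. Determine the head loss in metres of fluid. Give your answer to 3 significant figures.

Reynolds number Re = ρVD/μ = 1110 · 1.88 · 0.229 / 0.0164 = 2.914e+04.
Re > 4000 → turbulent. Relative roughness ε/D = 5.5e-05/0.229 = 0.00024. Haaland: 1/√f = -1.8 log₁₀[(0.00024/3.7)^1.11 + 6.9/2.914e+04] = -1.8 log₁₀[2.25e-05 + 0.000237] = 6.455, so f = 0.024.
Darcy-Weisbach: ΔP = f(L/D)(ρV²/2) = 0.024·(57.6/0.229)·(1110·1.88²/2) = 0.024·251.5·1962 = 1.184e+04 Pa.
Head loss h_f = ΔP/(ρg) = 1.184e+04/(1110·9.81) = 1.09 m.

h_f ≈ 1.09 m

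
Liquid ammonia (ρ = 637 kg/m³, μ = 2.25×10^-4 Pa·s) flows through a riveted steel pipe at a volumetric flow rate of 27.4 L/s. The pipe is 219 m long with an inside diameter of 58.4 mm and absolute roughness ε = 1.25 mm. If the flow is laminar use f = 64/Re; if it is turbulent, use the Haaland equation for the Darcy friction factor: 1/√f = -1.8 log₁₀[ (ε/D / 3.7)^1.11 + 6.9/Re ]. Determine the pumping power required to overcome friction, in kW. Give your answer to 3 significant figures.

Q = 27.4 L/s = 27.4/1000 = 0.0274 m³/s.
Cross-sectional area A = πD²/4 = π(0.0584)²/4 = 0.002679 m²; mean velocity V = Q/A = 0.0274/0.002679 = 10.23 m/s.
Reynolds number Re = ρVD/μ = 637 · 10.23 · 0.0584 / 0.000225 = 1.691e+06.
Re > 4000 → turbulent. Relative roughness ε/D = 0.00125/0.0584 = 0.0214. Haaland: 1/√f = -1.8 log₁₀[(0.0214/3.7)^1.11 + 6.9/1.691e+06] = -1.8 log₁₀[0.00328 + 4.08e-06] = 4.47, so f = 0.05005.
Darcy-Weisbach: ΔP = f(L/D)(ρV²/2) = 0.05005·(219/0.0584)·(637·10.23²/2) = 0.05005·3750·3.333e+04 = 6.255e+06 Pa.
Pumping power P = QΔP = 0.0274·6.255e+06 = 171400 W = 171 kW.

P ≈ 171 kW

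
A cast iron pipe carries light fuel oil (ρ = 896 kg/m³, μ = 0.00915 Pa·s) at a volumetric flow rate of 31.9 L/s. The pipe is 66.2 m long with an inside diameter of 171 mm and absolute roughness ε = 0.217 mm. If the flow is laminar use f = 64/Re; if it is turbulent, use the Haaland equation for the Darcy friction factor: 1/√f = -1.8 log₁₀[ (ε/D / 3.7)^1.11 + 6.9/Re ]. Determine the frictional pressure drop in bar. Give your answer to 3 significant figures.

Q = 31.9 L/s = 31.9/1000 = 0.0319 m³/s.
Cross-sectional area A = πD²/4 = π(0.171)²/4 = 0.02297 m²; mean velocity V = Q/A = 0.0319/0.02297 = 1.389 m/s.
Reynolds number Re = ρVD/μ = 896 · 1.389 · 0.171 / 0.00915 = 2.326e+04.
Re > 4000 → turbulent. Relative roughness ε/D = 0.000217/0.171 = 0.00127. Haaland: 1/√f = -1.8 log₁₀[(0.00127/3.7)^1.11 + 6.9/2.326e+04] = -1.8 log₁₀[0.000143 + 0.000297] = 6.043, so f = 0.02738.
Darcy-Weisbach: ΔP = f(L/D)(ρV²/2) = 0.02738·(66.2/0.171)·(896·1.389²/2) = 0.02738·387.1·864.4 = 9163 Pa.
ΔP = 9163 Pa = 0.0916 bar.

ΔP ≈ 0.0916 bar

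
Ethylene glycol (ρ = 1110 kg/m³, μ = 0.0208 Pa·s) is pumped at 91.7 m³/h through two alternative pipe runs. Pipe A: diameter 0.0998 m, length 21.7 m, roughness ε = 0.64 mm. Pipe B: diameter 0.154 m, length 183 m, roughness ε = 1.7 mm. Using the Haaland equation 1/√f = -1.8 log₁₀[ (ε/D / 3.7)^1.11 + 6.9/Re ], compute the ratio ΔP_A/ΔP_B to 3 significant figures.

Pipe A: V = Q/A = 0.02547/0.007823 = 3.256 m/s; Re = 1.734e+04; ε/D = 0.00641; Haaland → f = 0.0367; ΔP_A = f(L/D)(ρV²/2) = 4.696e+04 Pa.
Pipe B: V = Q/A = 0.02547/0.01863 = 1.368 m/s; Re = 1.124e+04; ε/D = 0.011; Haaland → f = 0.04362; ΔP_B = f(L/D)(ρV²/2) = 5.38e+04 Pa.
ΔP_A/ΔP_B = 4.696e+04/5.38e+04 = 0.873.

ΔP_A/ΔP_B ≈ 0.873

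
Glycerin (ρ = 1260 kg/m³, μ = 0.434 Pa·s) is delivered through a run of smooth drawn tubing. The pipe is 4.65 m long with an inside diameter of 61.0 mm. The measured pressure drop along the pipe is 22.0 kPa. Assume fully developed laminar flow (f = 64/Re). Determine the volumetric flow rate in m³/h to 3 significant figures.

Q ≈ 13.3 m³/h

For laminar flow, f = 64/Re with Re = ρVD/μ, so Darcy-Weisbach reduces to ΔP = 32μLV/D². Solving for V: V = ΔP·D²/(32μL) = 2.2e+04·(0.061)²/(32·0.434·4.65) = 1.268 m/s.
Check: Re = ρVD/μ = 1260·1.268·0.061/0.434 = 224.5 < 2300, so the laminar assumption holds.
Q = V·A = 1.268·(π/4·0.061²) = 0.003705 m³/s = 13.3 m³/h.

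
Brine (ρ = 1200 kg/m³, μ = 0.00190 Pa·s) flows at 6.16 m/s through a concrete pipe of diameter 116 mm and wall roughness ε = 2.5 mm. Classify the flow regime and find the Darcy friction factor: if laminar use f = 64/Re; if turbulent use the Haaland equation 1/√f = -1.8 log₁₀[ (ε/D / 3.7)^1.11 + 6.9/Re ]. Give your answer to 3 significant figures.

Re = ρVD/μ = 1200·6.16·0.116/0.0019 = 4.513e+05.
Re > 4000 → turbulent. ε/D = 0.0025/0.116 = 0.0216; Haaland: 1/√f = -1.8 log₁₀[0.00331 + 1.53e-05] = 4.461, so f = 0.05024.

f ≈ 0.0502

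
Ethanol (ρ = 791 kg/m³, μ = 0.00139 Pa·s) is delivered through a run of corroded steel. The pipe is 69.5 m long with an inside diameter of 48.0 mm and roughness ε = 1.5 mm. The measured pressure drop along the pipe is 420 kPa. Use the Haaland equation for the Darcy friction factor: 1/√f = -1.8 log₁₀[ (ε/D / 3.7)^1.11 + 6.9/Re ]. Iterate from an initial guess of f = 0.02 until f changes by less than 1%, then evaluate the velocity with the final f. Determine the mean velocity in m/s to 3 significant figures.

Rearranging Darcy-Weisbach: V = √(2·ΔP·D/(f·L·ρ)). With ε/D = 0.0015/0.048 = 0.0312, iterate starting from f = 0.02:
  f = 0.02 → V = √(2·4.2e+05·0.048/(0.02·69.5·791)) = 6.056 m/s; Re = ρVD/μ = 1.654e+05; f → 0.05846
  f = 0.05846 → V = 3.542 m/s; Re = 9.675e+04; f → 0.05859
Converged (Δf/f < 1%). With the final f = 0.05859: V = √(2·4.2e+05·0.048/(0.05859·69.5·791)) = 3.538 m/s.

V ≈ 3.54 m/s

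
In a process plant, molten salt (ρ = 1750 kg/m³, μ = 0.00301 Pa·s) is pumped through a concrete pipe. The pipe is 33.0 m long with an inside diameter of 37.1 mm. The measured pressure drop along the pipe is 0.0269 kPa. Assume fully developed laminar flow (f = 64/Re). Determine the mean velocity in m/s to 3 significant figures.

For laminar flow, f = 64/Re with Re = ρVD/μ, so Darcy-Weisbach reduces to ΔP = 32μLV/D². Solving for V: V = ΔP·D²/(32μL) = 26.9·(0.0371)²/(32·0.00301·33) = 0.01165 m/s.
Check: Re = ρVD/μ = 1750·0.01165·0.0371/0.00301 = 251.3 < 2300, so the laminar assumption holds.

V ≈ 0.0116 m/s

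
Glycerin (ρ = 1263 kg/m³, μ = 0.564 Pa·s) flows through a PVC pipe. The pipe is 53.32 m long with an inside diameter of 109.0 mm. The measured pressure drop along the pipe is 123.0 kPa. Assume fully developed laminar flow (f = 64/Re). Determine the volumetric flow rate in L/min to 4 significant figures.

For laminar flow, f = 64/Re with Re = ρVD/μ, so Darcy-Weisbach reduces to ΔP = 32μLV/D². Solving for V: V = ΔP·D²/(32μL) = 1.23e+05·(0.109)²/(32·0.564·53.32) = 1.519 m/s.
Check: Re = ρVD/μ = 1263·1.519·0.109/0.564 = 370.7 < 2300, so the laminar assumption holds.
Q = V·A = 1.519·(π/4·0.109²) = 0.01417 m³/s = 850.2 L/min.

Q ≈ 850.2 L/min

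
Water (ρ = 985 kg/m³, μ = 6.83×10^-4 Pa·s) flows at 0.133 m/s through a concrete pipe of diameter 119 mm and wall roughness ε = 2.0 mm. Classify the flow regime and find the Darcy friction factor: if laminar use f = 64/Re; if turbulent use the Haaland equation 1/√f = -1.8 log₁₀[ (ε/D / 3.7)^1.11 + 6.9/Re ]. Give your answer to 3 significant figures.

f ≈ 0.0474

Re = ρVD/μ = 985·0.133·0.119/0.000683 = 2.283e+04.
Re > 4000 → turbulent. ε/D = 0.002/0.119 = 0.0168; Haaland: 1/√f = -1.8 log₁₀[0.00251 + 0.000302] = 4.592, so f = 0.04743.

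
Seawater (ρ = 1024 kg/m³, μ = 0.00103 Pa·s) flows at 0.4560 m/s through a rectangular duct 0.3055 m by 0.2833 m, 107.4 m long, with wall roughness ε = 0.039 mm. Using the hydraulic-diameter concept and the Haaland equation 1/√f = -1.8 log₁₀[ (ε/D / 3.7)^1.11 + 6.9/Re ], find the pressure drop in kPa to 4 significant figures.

ΔP ≈ 0.6812 kPa

Hydraulic diameter D_h = 4A/P = 4·(0.3055·0.2833)/(2·(0.3055+0.2833)) = 0.3462/1.178 = 0.294 m.
Re = ρVD_h/μ = 1024·0.456·0.294/0.00103 = 1.333e+05.
ε/D_h = 3.9e-05/0.294 = 0.000133; Haaland gives 1/√f = -1.8 log₁₀[1.16e-05+5.18e-05] = 7.556, so f = 0.01751.
ΔP = f(L/D_h)(ρV²/2) = 0.01751·107.4/0.294·106.5 = 681.2 Pa.
ΔP = 0.6812 kPa.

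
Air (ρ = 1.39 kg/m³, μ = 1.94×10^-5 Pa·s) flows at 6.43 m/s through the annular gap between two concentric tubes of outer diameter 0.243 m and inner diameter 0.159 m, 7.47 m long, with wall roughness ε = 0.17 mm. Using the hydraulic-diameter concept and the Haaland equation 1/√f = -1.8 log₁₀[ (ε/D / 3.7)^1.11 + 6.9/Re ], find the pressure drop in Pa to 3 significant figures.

ΔP ≈ 69.1 Pa

Hydraulic diameter D_h = 4A/P = D_o - D_i = 0.243 - 0.159 = 0.084 m.
Re = ρVD_h/μ = 1.39·6.43·0.084/1.94e-05 = 3.87e+04.
ε/D_h = 0.00017/0.084 = 0.00202; Haaland gives 1/√f = -1.8 log₁₀[0.000239+0.000178] = 6.082, so f = 0.02703.
ΔP = f(L/D_h)(ρV²/2) = 0.02703·7.47/0.084·28.73 = 69.07 Pa.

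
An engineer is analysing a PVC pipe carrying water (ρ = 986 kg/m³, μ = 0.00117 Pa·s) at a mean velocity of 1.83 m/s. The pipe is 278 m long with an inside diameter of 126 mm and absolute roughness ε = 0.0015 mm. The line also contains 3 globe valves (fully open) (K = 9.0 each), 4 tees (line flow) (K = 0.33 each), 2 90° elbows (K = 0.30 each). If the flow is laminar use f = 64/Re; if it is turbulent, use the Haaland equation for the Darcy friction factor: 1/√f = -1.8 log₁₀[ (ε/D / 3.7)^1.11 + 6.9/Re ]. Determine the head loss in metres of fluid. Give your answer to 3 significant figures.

h_f ≈ 10.8 m

Reynolds number Re = ρVD/μ = 986 · 1.83 · 0.126 / 0.00117 = 1.943e+05.
Re > 4000 → turbulent. Relative roughness ε/D = 1.5e-06/0.126 = 1.19e-05. Haaland: 1/√f = -1.8 log₁₀[(1.19e-05/3.7)^1.11 + 6.9/1.943e+05] = -1.8 log₁₀[8e-07 + 3.55e-05] = 7.992, so f = 0.01566.
Total minor-loss coefficient ΣK = 3·9 + 4·0.33 + 2·0.3 = 28.9.
ΔP = [f·L/D + ΣK]·(ρV²/2) = [0.01566·278/0.126 + 28.9]·(986·1.83²/2) = [34.54 + 28.9]·1651 = 1.048e+05 Pa.
Head loss h_f = ΔP/(ρg) = 1.048e+05/(986·9.81) = 10.8 m.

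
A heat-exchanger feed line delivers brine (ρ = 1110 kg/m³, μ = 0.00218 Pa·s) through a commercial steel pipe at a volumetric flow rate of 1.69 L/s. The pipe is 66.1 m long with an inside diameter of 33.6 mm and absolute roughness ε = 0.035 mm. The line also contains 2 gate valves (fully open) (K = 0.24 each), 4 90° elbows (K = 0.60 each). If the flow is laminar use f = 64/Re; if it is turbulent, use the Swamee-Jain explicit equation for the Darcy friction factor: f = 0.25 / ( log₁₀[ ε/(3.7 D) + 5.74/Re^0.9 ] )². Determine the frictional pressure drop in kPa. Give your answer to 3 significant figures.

Q = 1.69 L/s = 1.69/1000 = 0.00169 m³/s.
Cross-sectional area A = πD²/4 = π(0.0336)²/4 = 0.0008867 m²; mean velocity V = Q/A = 0.00169/0.0008867 = 1.906 m/s.
Reynolds number Re = ρVD/μ = 1110 · 1.906 · 0.0336 / 0.00218 = 3.261e+04.
Re > 4000 → turbulent. Relative roughness ε/D = 3.5e-05/0.0336 = 0.00104. Swamee-Jain: f = 0.25/(log₁₀[0.00104/3.7 + 5.74/3.261e+04^0.9])² = 0.25/(log₁₀[0.000282 + 0.000498])² = 0.25/(-3.108)² = 0.02587.
Total minor-loss coefficient ΣK = 2·0.24 + 4·0.6 = 2.88.
ΔP = [f·L/D + ΣK]·(ρV²/2) = [0.02587·66.1/0.0336 + 2.88]·(1110·1.906²/2) = [50.9 + 2.88]·2016 = 1.084e+05 Pa.
ΔP = 1.084e+05 Pa = 108 kPa.

ΔP ≈ 108 kPa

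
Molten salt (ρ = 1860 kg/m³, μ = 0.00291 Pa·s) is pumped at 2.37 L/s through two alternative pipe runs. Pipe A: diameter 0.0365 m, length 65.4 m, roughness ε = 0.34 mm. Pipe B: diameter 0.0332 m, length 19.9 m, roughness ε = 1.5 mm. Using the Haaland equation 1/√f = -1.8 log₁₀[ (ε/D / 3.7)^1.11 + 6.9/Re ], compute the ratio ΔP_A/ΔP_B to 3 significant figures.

Pipe A: V = Q/A = 0.00237/0.001046 = 2.265 m/s; Re = 5.284e+04; ε/D = 0.00932; Haaland → f = 0.03817; ΔP_A = f(L/D)(ρV²/2) = 3.263e+05 Pa.
Pipe B: V = Q/A = 0.00237/0.0008657 = 2.738 m/s; Re = 5.81e+04; ε/D = 0.0452; Haaland → f = 0.06887; ΔP_B = f(L/D)(ρV²/2) = 2.878e+05 Pa.
ΔP_A/ΔP_B = 3.263e+05/2.878e+05 = 1.13.

ΔP_A/ΔP_B ≈ 1.13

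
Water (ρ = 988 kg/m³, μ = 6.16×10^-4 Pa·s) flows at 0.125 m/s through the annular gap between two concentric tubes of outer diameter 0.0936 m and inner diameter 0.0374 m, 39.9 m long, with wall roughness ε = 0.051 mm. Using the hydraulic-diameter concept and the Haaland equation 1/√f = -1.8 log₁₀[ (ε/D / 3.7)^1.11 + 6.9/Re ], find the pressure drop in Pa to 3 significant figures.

ΔP ≈ 171 Pa

Hydraulic diameter D_h = 4A/P = D_o - D_i = 0.0936 - 0.0374 = 0.0562 m.
Re = ρVD_h/μ = 988·0.125·0.0562/0.000616 = 1.127e+04.
ε/D_h = 5.1e-05/0.0562 = 0.000907; Haaland gives 1/√f = -1.8 log₁₀[9.83e-05+0.000612] = 5.667, so f = 0.03114.
ΔP = f(L/D_h)(ρV²/2) = 0.03114·39.9/0.0562·7.719 = 170.6 Pa.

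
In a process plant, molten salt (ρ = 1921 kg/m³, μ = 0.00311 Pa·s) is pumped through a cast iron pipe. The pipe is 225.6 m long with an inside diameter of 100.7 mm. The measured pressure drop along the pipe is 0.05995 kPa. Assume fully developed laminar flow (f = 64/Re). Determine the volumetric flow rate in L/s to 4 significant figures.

Q ≈ 0.2156 L/s

For laminar flow, f = 64/Re with Re = ρVD/μ, so Darcy-Weisbach reduces to ΔP = 32μLV/D². Solving for V: V = ΔP·D²/(32μL) = 59.95·(0.1007)²/(32·0.00311·225.6) = 0.02708 m/s.
Check: Re = ρVD/μ = 1921·0.02708·0.1007/0.00311 = 1684 < 2300, so the laminar assumption holds.
Q = V·A = 0.02708·(π/4·0.1007²) = 0.0002156 m³/s = 0.2156 L/s.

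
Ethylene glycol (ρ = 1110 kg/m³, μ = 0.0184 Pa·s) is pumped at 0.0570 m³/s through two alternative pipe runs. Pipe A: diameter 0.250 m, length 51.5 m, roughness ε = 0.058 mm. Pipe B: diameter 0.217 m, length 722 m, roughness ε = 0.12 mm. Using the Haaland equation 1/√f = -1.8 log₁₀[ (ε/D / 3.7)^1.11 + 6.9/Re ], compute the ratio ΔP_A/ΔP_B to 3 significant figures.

ΔP_A/ΔP_B ≈ 0.0355

Pipe A: V = Q/A = 0.057/0.04909 = 1.161 m/s; Re = 1.751e+04; ε/D = 0.000232; Haaland → f = 0.027; ΔP_A = f(L/D)(ρV²/2) = 4162 Pa.
Pipe B: V = Q/A = 0.057/0.03698 = 1.541 m/s; Re = 2.018e+04; ε/D = 0.000553; Haaland → f = 0.02671; ΔP_B = f(L/D)(ρV²/2) = 1.172e+05 Pa.
ΔP_A/ΔP_B = 4162/1.172e+05 = 0.0355.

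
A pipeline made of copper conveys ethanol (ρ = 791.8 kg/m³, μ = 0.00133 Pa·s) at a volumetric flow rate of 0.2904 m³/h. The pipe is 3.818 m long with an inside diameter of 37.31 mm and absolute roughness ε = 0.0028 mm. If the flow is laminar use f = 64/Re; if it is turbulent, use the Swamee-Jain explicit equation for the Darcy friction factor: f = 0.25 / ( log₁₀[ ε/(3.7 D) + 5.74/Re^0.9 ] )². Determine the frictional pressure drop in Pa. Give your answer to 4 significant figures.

Q = 0.2904 m³/h = 0.2904/3600 = 8.067e-05 m³/s.
Cross-sectional area A = πD²/4 = π(0.03731)²/4 = 0.001093 m²; mean velocity V = Q/A = 8.067e-05/0.001093 = 0.07378 m/s.
Reynolds number Re = ρVD/μ = 791.8 · 0.07378 · 0.03731 / 0.00133 = 1639.
Re < 2300 → laminar flow, so f = 64/Re = 64/1639 = 0.03905 (the turbulent correlation is not needed).
Darcy-Weisbach: ΔP = f(L/D)(ρV²/2) = 0.03905·(3.818/0.03731)·(791.8·0.07378²/2) = 0.03905·102.3·2.155 = 8.613 Pa.

ΔP ≈ 8.613 Pa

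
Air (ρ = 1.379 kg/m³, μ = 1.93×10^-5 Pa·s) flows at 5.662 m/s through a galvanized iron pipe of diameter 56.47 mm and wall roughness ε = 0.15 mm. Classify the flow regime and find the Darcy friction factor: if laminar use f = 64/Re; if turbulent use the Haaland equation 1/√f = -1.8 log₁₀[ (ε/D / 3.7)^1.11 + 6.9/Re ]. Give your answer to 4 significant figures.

Re = ρVD/μ = 1.379·5.662·0.05647/1.93e-05 = 2.285e+04.
Re > 4000 → turbulent. ε/D = 0.00015/0.05647 = 0.00266; Haaland: 1/√f = -1.8 log₁₀[0.000324 + 0.000302] = 5.766, so f = 0.03007.

f ≈ 0.03007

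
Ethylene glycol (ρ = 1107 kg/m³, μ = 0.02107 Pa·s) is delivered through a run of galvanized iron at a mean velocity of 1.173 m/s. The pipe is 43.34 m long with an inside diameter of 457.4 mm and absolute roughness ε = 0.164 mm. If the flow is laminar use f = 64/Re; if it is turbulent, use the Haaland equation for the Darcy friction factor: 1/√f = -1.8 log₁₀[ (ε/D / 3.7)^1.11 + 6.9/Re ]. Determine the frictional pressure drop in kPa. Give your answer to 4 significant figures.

Reynolds number Re = ρVD/μ = 1107 · 1.173 · 0.4574 / 0.0211 = 2.819e+04.
Re > 4000 → turbulent. Relative roughness ε/D = 0.000164/0.4574 = 0.000359. Haaland: 1/√f = -1.8 log₁₀[(0.000359/3.7)^1.11 + 6.9/2.819e+04] = -1.8 log₁₀[3.51e-05 + 0.000245] = 6.396, so f = 0.02445.
Darcy-Weisbach: ΔP = f(L/D)(ρV²/2) = 0.02445·(43.34/0.4574)·(1107·1.173²/2) = 0.02445·94.75·761.6 = 1764 Pa.
ΔP = 1764 Pa = 1.764 kPa.

ΔP ≈ 1.764 kPa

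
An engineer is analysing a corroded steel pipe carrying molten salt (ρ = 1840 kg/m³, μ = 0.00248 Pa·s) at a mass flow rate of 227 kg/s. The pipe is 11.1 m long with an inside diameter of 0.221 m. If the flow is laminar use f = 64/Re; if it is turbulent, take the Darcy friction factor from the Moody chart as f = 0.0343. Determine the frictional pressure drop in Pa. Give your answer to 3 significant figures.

ΔP ≈ 16400 Pa

A = πD²/4 = π(0.221)²/4 = 0.03836 m²; mean velocity V = ṁ/(ρA) = 227/(1840 · 0.03836) = 3.216 m/s.
Reynolds number Re = ρVD/μ = 1840 · 3.216 · 0.221 / 0.00248 = 5.273e+05.
Re > 4000 → turbulent; use the Moody-chart value f = 0.0343.
Darcy-Weisbach: ΔP = f(L/D)(ρV²/2) = 0.0343·(11.1/0.221)·(1840·3.216²/2) = 0.0343·50.23·9516 = 1.639e+04 Pa.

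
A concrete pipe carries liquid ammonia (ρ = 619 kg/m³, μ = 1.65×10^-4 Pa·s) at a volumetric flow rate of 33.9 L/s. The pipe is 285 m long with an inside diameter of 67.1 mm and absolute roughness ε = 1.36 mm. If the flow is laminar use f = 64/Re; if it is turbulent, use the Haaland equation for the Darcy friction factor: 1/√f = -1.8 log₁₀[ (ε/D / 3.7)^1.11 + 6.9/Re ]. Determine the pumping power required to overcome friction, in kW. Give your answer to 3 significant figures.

P ≈ 201 kW

Q = 33.9 L/s = 33.9/1000 = 0.0339 m³/s.
Cross-sectional area A = πD²/4 = π(0.0671)²/4 = 0.003536 m²; mean velocity V = Q/A = 0.0339/0.003536 = 9.587 m/s.
Reynolds number Re = ρVD/μ = 619 · 9.587 · 0.0671 / 0.000165 = 2.413e+06.
Re > 4000 → turbulent. Relative roughness ε/D = 0.00136/0.0671 = 0.0203. Haaland: 1/√f = -1.8 log₁₀[(0.0203/3.7)^1.11 + 6.9/2.413e+06] = -1.8 log₁₀[0.00309 + 2.86e-06] = 4.518, so f = 0.049.
Darcy-Weisbach: ΔP = f(L/D)(ρV²/2) = 0.049·(285/0.0671)·(619·9.587²/2) = 0.049·4247·2.844e+04 = 5.92e+06 Pa.
Pumping power P = QΔP = 0.0339·5.92e+06 = 200700 W = 201 kW.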